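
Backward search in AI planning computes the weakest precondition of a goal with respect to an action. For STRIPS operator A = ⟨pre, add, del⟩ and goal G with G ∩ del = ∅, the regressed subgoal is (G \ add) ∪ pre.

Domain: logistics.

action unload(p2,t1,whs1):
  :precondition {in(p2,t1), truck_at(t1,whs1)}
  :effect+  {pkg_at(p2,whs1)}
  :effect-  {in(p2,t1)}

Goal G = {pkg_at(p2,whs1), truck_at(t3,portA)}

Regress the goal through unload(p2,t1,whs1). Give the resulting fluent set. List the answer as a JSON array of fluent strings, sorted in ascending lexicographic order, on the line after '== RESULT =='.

Regress:
  G ∩ del = {}  (empty — regression defined)
  G \ add = {pkg_at(p2,whs1), truck_at(t3,portA)} \ {pkg_at(p2,whs1)} = {truck_at(t3,portA)}
  ∪ pre   = {truck_at(t3,portA)} ∪ {in(p2,t1), truck_at(t1,whs1)}
          = {in(p2,t1), truck_at(t1,whs1), truck_at(t3,portA)}

== RESULT ==
["in(p2,t1)", "truck_at(t1,whs1)", "truck_at(t3,portA)"]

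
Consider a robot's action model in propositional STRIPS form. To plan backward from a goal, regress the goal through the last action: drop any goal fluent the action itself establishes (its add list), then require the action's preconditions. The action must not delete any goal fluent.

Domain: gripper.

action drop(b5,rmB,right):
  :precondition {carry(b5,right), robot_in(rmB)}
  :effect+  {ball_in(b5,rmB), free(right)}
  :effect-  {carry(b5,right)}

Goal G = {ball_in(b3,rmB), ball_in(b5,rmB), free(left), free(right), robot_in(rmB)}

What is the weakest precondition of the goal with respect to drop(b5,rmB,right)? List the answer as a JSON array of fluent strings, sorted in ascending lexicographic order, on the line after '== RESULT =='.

Regress:
  G ∩ del = {}  (empty — regression defined)
  G \ add = {ball_in(b3,rmB), ball_in(b5,rmB), free(left), free(right), robot_in(rmB)} \ {ball_in(b5,rmB), free(right)} = {ball_in(b3,rmB), free(left), robot_in(rmB)}
  ∪ pre   = {ball_in(b3,rmB), free(left), robot_in(rmB)} ∪ {carry(b5,right), robot_in(rmB)}
          = {ball_in(b3,rmB), carry(b5,right), free(left), robot_in(rmB)}

== RESULT ==
["ball_in(b3,rmB)", "carry(b5,right)", "free(left)", "robot_in(rmB)"]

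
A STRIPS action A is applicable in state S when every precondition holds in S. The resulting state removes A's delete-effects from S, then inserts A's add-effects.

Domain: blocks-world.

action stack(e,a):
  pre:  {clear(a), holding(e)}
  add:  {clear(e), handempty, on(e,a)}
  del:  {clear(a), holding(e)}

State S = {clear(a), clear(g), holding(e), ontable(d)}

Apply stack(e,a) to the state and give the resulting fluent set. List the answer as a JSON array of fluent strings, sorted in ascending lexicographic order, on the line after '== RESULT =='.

Compute (S \ del) ∪ add:
  pre ⊆ S: {clear(a), holding(e)} ⊆ S  — applicable
  S \ del = {clear(g), ontable(d)}
  ∪ add   = {clear(e), clear(g), handempty, on(e,a), ontable(d)}

== RESULT ==
["clear(e)", "clear(g)", "handempty", "on(e,a)", "ontable(d)"]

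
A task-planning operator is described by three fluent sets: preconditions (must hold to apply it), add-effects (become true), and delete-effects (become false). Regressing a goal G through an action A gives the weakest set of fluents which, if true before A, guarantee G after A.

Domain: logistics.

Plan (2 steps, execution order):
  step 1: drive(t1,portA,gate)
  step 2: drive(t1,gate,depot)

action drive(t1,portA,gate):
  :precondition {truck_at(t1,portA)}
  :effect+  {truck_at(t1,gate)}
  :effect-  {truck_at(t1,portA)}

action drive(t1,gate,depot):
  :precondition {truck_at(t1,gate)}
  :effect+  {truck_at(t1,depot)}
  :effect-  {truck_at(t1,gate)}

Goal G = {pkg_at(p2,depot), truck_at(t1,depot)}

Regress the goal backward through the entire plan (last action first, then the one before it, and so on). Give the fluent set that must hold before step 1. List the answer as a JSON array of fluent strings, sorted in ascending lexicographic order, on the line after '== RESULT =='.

Work backward from the goal:
  through step 2 (drive(t1,gate,depot)): drop {truck_at(t1,depot)}, keep {pkg_at(p2,depot)}, require {truck_at(t1,gate)}
    → {pkg_at(p2,depot), truck_at(t1,gate)}
  through step 1 (drive(t1,portA,gate)): drop {truck_at(t1,gate)}, keep {pkg_at(p2,depot)}, require {truck_at(t1,portA)}
    → {pkg_at(p2,depot), truck_at(t1,portA)}

== RESULT ==
["pkg_at(p2,depot)", "truck_at(t1,portA)"]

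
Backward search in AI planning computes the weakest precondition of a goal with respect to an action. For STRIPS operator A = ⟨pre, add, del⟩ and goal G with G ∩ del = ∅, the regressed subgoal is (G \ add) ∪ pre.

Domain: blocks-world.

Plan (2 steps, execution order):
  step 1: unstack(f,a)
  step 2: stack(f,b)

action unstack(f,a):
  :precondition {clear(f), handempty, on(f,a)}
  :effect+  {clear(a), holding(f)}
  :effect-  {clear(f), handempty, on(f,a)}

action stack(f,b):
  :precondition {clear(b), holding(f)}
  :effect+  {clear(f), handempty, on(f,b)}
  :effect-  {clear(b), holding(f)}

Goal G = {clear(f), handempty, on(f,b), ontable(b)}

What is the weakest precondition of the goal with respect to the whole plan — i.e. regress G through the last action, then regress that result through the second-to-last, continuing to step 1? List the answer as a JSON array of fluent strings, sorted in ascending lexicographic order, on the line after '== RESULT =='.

Regress step by step:
  through step 2 (stack(f,b)): drop {clear(f), handempty, on(f,b)}, keep {ontable(b)}, require {clear(b), holding(f)}
    → {clear(b), holding(f), ontable(b)}
  through step 1 (unstack(f,a)): drop {holding(f)}, keep {clear(b), ontable(b)}, require {clear(f), handempty, on(f,a)}
    → {clear(b), clear(f), handempty, on(f,a), ontable(b)}

== RESULT ==
["clear(b)", "clear(f)", "handempty", "on(f,a)", "ontable(b)"]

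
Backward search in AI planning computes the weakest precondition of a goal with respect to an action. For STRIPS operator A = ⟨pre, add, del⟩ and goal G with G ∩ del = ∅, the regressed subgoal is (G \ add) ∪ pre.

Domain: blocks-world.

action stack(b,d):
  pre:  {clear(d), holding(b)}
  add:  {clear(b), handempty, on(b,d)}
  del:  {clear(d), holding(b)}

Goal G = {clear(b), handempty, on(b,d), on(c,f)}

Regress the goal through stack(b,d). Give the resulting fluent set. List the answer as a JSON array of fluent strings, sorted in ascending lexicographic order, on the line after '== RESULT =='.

Compute (G \ add) ∪ pre:
  G ∩ del = {}  (empty — regression defined)
  G \ add = {clear(b), handempty, on(b,d), on(c,f)} \ {clear(b), handempty, on(b,d)} = {on(c,f)}
  ∪ pre   = {on(c,f)} ∪ {clear(d), holding(b)}
          = {clear(d), holding(b), on(c,f)}

== RESULT ==
["clear(d)", "holding(b)", "on(c,f)"]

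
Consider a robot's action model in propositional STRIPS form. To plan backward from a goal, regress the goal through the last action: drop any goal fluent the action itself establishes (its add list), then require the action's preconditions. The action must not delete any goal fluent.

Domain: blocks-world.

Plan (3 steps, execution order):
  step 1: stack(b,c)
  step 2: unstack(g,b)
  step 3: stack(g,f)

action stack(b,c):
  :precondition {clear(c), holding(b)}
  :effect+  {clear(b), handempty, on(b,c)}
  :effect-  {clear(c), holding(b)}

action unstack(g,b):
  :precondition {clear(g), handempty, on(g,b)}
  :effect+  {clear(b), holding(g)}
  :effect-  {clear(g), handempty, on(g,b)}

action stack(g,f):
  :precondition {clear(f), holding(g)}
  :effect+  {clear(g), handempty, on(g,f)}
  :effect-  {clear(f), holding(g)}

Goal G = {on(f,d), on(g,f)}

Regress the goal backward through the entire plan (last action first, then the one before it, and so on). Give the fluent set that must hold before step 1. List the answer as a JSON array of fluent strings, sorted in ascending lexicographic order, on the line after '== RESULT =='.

Work backward from the goal:
  through step 3 (stack(g,f)): drop {on(g,f)}, keep {on(f,d)}, require {clear(f), holding(g)}
    → {clear(f), holding(g), on(f,d)}
  through step 2 (unstack(g,b)): drop {holding(g)}, keep {clear(f), on(f,d)}, require {clear(g), handempty, on(g,b)}
    → {clear(f), clear(g), handempty, on(f,d), on(g,b)}
  through step 1 (stack(b,c)): drop {handempty}, keep {clear(f), clear(g), on(f,d), on(g,b)}, require {clear(c), holding(b)}
    → {clear(c), clear(f), clear(g), holding(b), on(f,d), on(g,b)}

== RESULT ==
["clear(c)", "clear(f)", "clear(g)", "holding(b)", "on(f,d)", "on(g,b)"]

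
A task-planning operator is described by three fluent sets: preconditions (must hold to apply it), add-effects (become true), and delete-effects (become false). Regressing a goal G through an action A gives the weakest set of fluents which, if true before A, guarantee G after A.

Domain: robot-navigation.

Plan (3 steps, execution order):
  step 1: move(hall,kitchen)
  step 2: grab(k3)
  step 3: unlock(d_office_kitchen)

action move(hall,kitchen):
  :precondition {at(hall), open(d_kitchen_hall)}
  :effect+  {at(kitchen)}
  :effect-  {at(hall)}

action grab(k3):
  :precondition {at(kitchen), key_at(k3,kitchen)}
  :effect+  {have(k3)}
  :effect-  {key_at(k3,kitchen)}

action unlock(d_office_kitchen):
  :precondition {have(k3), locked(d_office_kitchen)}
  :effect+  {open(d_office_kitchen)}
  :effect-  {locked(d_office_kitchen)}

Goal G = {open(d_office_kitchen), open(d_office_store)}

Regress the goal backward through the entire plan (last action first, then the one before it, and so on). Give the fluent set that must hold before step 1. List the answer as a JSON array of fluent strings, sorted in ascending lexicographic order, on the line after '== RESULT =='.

Regress step by step:
  through step 3 (unlock(d_office_kitchen)): drop {open(d_office_kitchen)}, keep {open(d_office_store)}, require {have(k3), locked(d_office_kitchen)}
    → {have(k3), locked(d_office_kitchen), open(d_office_store)}
  through step 2 (grab(k3)): drop {have(k3)}, keep {locked(d_office_kitchen), open(d_office_store)}, require {at(kitchen), key_at(k3,kitchen)}
    → {at(kitchen), key_at(k3,kitchen), locked(d_office_kitchen), open(d_office_store)}
  through step 1 (move(hall,kitchen)): drop {at(kitchen)}, keep {key_at(k3,kitchen), locked(d_office_kitchen), open(d_office_store)}, require {at(hall), open(d_kitchen_hall)}
    → {at(hall), key_at(k3,kitchen), locked(d_office_kitchen), open(d_kitchen_hall), open(d_office_store)}

== RESULT ==
["at(hall)", "key_at(k3,kitchen)", "locked(d_office_kitchen)", "open(d_kitchen_hall)", "open(d_office_store)"]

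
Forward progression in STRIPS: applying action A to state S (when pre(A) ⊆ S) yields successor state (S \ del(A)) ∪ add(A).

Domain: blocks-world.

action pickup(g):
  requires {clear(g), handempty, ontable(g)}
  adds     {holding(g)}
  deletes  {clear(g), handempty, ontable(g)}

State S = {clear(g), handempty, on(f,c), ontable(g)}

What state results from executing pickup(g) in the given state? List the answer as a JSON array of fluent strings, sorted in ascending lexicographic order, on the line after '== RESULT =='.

Progress:
  pre ⊆ S: {clear(g), handempty, ontable(g)} ⊆ S  — applicable
  S \ del = {on(f,c)}
  ∪ add   = {holding(g), on(f,c)}

== RESULT ==
["holding(g)", "on(f,c)"]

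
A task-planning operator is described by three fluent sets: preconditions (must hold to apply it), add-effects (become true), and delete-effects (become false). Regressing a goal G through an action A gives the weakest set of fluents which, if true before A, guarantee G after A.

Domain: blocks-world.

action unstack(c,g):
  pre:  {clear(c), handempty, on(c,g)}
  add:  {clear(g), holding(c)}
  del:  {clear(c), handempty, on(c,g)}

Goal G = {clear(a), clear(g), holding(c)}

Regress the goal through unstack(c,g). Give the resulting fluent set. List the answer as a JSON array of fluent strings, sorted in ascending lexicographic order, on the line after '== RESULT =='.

Regress:
  G ∩ del = {}  (empty — regression defined)
  G \ add = {clear(a), clear(g), holding(c)} \ {clear(g), holding(c)} = {clear(a)}
  ∪ pre   = {clear(a)} ∪ {clear(c), handempty, on(c,g)}
          = {clear(a), clear(c), handempty, on(c,g)}

== RESULT ==
["clear(a)", "clear(c)", "handempty", "on(c,g)"]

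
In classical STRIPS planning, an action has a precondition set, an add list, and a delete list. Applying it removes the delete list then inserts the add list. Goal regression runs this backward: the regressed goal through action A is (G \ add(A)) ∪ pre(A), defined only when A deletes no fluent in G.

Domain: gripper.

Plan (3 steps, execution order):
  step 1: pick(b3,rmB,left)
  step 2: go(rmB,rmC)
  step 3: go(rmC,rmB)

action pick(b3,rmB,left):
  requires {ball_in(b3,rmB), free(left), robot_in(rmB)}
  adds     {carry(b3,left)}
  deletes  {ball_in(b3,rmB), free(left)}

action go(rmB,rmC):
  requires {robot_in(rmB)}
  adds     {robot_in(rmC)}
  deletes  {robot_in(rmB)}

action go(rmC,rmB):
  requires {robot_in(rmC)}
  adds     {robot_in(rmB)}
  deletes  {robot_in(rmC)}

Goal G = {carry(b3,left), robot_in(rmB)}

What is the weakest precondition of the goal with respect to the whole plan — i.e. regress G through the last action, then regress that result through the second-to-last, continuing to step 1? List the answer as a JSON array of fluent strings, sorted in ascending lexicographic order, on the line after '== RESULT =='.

Regress step by step:
  through step 3 (go(rmC,rmB)): drop {robot_in(rmB)}, keep {carry(b3,left)}, require {robot_in(rmC)}
    → {carry(b3,left), robot_in(rmC)}
  through step 2 (go(rmB,rmC)): drop {robot_in(rmC)}, keep {carry(b3,left)}, require {robot_in(rmB)}
    → {carry(b3,left), robot_in(rmB)}
  through step 1 (pick(b3,rmB,left)): drop {carry(b3,left)}, keep {robot_in(rmB)}, require {ball_in(b3,rmB), free(left), robot_in(rmB)}
    → {ball_in(b3,rmB), free(left), robot_in(rmB)}

== RESULT ==
["ball_in(b3,rmB)", "free(left)", "robot_in(rmB)"]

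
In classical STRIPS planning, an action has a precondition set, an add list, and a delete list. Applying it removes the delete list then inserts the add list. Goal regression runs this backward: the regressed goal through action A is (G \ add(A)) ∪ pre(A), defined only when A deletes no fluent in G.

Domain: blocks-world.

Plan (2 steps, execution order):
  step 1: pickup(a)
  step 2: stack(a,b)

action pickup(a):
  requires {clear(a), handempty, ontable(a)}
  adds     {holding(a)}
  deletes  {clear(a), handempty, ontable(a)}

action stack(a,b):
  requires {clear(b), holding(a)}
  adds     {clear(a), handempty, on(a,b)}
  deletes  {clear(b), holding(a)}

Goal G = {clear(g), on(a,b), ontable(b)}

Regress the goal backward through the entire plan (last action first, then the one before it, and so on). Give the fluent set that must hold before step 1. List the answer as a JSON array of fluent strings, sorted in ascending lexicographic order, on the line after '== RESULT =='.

Regress step by step:
  through step 2 (stack(a,b)): drop {on(a,b)}, keep {clear(g), ontable(b)}, require {clear(b), holding(a)}
    → {clear(b), clear(g), holding(a), ontable(b)}
  through step 1 (pickup(a)): drop {holding(a)}, keep {clear(b), clear(g), ontable(b)}, require {clear(a), handempty, ontable(a)}
    → {clear(a), clear(b), clear(g), handempty, ontable(a), ontable(b)}

== RESULT ==
["clear(a)", "clear(b)", "clear(g)", "handempty", "ontable(a)", "ontable(b)"]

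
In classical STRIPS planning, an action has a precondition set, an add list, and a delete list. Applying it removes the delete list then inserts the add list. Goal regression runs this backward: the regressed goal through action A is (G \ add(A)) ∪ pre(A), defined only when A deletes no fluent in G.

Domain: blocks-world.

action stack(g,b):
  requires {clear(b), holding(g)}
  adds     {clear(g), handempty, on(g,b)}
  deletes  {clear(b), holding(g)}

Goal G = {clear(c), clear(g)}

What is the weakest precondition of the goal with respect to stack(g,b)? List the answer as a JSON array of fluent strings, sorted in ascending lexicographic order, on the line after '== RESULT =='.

Regress:
  G ∩ del = {}  (empty — regression defined)
  G \ add = {clear(c), clear(g)} \ {clear(g), handempty, on(g,b)} = {clear(c)}
  ∪ pre   = {clear(c)} ∪ {clear(b), holding(g)}
          = {clear(b), clear(c), holding(g)}

== RESULT ==
["clear(b)", "clear(c)", "holding(g)"]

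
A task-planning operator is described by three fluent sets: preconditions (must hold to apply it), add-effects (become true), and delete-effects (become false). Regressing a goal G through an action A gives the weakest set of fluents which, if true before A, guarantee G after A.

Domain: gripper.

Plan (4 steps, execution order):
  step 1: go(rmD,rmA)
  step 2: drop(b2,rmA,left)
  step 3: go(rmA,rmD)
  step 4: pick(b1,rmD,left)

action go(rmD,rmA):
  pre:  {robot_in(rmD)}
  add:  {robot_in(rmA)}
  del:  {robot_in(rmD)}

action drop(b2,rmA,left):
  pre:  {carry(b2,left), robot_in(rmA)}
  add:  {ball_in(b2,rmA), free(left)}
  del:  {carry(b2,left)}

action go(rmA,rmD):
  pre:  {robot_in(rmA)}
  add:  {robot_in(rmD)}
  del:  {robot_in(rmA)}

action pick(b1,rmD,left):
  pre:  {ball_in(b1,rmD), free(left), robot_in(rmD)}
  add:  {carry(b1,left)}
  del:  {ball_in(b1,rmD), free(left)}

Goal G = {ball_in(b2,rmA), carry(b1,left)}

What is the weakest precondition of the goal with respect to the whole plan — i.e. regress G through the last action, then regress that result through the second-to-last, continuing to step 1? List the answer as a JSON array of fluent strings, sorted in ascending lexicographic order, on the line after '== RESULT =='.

Work backward from the goal:
  through step 4 (pick(b1,rmD,left)): drop {carry(b1,left)}, keep {ball_in(b2,rmA)}, require {ball_in(b1,rmD), free(left), robot_in(rmD)}
    → {ball_in(b1,rmD), ball_in(b2,rmA), free(left), robot_in(rmD)}
  through step 3 (go(rmA,rmD)): drop {robot_in(rmD)}, keep {ball_in(b1,rmD), ball_in(b2,rmA), free(left)}, require {robot_in(rmA)}
    → {ball_in(b1,rmD), ball_in(b2,rmA), free(left), robot_in(rmA)}
  through step 2 (drop(b2,rmA,left)): drop {ball_in(b2,rmA), free(left)}, keep {ball_in(b1,rmD), robot_in(rmA)}, require {carry(b2,left), robot_in(rmA)}
    → {ball_in(b1,rmD), carry(b2,left), robot_in(rmA)}
  through step 1 (go(rmD,rmA)): drop {robot_in(rmA)}, keep {ball_in(b1,rmD), carry(b2,left)}, require {robot_in(rmD)}
    → {ball_in(b1,rmD), carry(b2,left), robot_in(rmD)}

== RESULT ==
["ball_in(b1,rmD)", "carry(b2,left)", "robot_in(rmD)"]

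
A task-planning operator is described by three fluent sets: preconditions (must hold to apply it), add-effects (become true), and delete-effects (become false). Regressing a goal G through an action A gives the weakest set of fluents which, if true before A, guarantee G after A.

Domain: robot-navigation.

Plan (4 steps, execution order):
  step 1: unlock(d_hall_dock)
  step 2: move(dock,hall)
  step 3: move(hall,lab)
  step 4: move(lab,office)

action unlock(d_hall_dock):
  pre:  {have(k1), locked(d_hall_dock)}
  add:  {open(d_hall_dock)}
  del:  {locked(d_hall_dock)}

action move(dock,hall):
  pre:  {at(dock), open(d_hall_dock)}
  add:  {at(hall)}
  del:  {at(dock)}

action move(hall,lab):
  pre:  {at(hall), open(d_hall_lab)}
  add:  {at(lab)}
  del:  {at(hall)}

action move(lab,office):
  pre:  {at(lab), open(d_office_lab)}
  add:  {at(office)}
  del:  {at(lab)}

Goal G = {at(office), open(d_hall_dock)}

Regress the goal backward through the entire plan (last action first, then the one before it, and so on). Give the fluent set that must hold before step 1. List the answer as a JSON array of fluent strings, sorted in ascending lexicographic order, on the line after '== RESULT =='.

Regress step by step:
  through step 4 (move(lab,office)): drop {at(office)}, keep {open(d_hall_dock)}, require {at(lab), open(d_office_lab)}
    → {at(lab), open(d_hall_dock), open(d_office_lab)}
  through step 3 (move(hall,lab)): drop {at(lab)}, keep {open(d_hall_dock), open(d_office_lab)}, require {at(hall), open(d_hall_lab)}
    → {at(hall), open(d_hall_dock), open(d_hall_lab), open(d_office_lab)}
  through step 2 (move(dock,hall)): drop {at(hall)}, keep {open(d_hall_dock), open(d_hall_lab), open(d_office_lab)}, require {at(dock), open(d_hall_dock)}
    → {at(dock), open(d_hall_dock), open(d_hall_lab), open(d_office_lab)}
  through step 1 (unlock(d_hall_dock)): drop {open(d_hall_dock)}, keep {at(dock), open(d_hall_lab), open(d_office_lab)}, require {have(k1), locked(d_hall_dock)}
    → {at(dock), have(k1), locked(d_hall_dock), open(d_hall_lab), open(d_office_lab)}

== RESULT ==
["at(dock)", "have(k1)", "locked(d_hall_dock)", "open(d_hall_lab)", "open(d_office_lab)"]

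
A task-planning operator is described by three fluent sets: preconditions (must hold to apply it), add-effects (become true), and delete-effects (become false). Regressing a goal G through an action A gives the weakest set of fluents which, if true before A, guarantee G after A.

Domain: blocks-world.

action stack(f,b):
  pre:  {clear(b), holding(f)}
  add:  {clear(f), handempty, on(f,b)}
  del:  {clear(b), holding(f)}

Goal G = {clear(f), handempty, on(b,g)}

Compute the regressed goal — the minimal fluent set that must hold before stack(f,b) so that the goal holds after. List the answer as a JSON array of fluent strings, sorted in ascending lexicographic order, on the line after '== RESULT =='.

Compute (G \ add) ∪ pre:
  G ∩ del = {}  (empty — regression defined)
  G \ add = {clear(f), handempty, on(b,g)} \ {clear(f), handempty, on(f,b)} = {on(b,g)}
  ∪ pre   = {on(b,g)} ∪ {clear(b), holding(f)}
          = {clear(b), holding(f), on(b,g)}

== RESULT ==
["clear(b)", "holding(f)", "on(b,g)"]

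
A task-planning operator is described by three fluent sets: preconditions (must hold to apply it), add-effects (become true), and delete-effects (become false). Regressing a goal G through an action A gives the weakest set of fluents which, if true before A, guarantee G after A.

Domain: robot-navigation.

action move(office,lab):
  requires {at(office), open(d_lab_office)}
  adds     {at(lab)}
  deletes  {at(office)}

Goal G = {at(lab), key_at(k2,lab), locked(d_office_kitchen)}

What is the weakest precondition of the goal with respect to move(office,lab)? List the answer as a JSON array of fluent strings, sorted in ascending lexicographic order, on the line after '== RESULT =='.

Regress:
  G ∩ del = {}  (empty — regression defined)
  G \ add = {at(lab), key_at(k2,lab), locked(d_office_kitchen)} \ {at(lab)} = {key_at(k2,lab), locked(d_office_kitchen)}
  ∪ pre   = {key_at(k2,lab), locked(d_office_kitchen)} ∪ {at(office), open(d_lab_office)}
          = {at(office), key_at(k2,lab), locked(d_office_kitchen), open(d_lab_office)}

== RESULT ==
["at(office)", "key_at(k2,lab)", "locked(d_office_kitchen)", "open(d_lab_office)"]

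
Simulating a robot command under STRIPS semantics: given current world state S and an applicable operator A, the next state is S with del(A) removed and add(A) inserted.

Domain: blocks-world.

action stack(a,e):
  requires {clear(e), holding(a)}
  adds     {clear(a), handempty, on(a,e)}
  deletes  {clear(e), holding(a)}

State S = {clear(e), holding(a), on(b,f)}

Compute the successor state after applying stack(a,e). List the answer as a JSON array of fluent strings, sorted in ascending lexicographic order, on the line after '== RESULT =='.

Progress:
  pre ⊆ S: {clear(e), holding(a)} ⊆ S  — applicable
  S \ del = {on(b,f)}
  ∪ add   = {clear(a), handempty, on(a,e), on(b,f)}

== RESULT ==
["clear(a)", "handempty", "on(a,e)", "on(b,f)"]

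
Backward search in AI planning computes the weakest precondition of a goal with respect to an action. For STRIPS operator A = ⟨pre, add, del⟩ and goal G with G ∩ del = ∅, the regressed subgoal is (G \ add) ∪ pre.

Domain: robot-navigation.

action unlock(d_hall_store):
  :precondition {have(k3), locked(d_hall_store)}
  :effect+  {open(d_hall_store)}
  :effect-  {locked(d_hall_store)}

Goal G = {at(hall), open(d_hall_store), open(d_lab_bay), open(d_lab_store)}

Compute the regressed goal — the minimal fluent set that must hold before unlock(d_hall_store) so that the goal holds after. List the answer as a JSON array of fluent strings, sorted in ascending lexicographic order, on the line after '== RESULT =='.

Regress:
  G ∩ del = {}  (empty — regression defined)
  G \ add = {at(hall), open(d_hall_store), open(d_lab_bay), open(d_lab_store)} \ {open(d_hall_store)} = {at(hall), open(d_lab_bay), open(d_lab_store)}
  ∪ pre   = {at(hall), open(d_lab_bay), open(d_lab_store)} ∪ {have(k3), locked(d_hall_store)}
          = {at(hall), have(k3), locked(d_hall_store), open(d_lab_bay), open(d_lab_store)}

== RESULT ==
["at(hall)", "have(k3)", "locked(d_hall_store)", "open(d_lab_bay)", "open(d_lab_store)"]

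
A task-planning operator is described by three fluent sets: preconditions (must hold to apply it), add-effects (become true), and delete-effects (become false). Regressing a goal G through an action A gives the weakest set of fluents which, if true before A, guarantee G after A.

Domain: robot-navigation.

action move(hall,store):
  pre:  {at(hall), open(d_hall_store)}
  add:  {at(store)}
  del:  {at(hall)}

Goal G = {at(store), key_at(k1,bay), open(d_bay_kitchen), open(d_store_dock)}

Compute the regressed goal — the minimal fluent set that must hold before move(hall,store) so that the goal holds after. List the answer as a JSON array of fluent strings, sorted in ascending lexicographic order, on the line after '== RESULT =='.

Regress:
  G ∩ del = {}  (empty — regression defined)
  G \ add = {at(store), key_at(k1,bay), open(d_bay_kitchen), open(d_store_dock)} \ {at(store)} = {key_at(k1,bay), open(d_bay_kitchen), open(d_store_dock)}
  ∪ pre   = {key_at(k1,bay), open(d_bay_kitchen), open(d_store_dock)} ∪ {at(hall), open(d_hall_store)}
          = {at(hall), key_at(k1,bay), open(d_bay_kitchen), open(d_hall_store), open(d_store_dock)}

== RESULT ==
["at(hall)", "key_at(k1,bay)", "open(d_bay_kitchen)", "open(d_hall_store)", "open(d_store_dock)"]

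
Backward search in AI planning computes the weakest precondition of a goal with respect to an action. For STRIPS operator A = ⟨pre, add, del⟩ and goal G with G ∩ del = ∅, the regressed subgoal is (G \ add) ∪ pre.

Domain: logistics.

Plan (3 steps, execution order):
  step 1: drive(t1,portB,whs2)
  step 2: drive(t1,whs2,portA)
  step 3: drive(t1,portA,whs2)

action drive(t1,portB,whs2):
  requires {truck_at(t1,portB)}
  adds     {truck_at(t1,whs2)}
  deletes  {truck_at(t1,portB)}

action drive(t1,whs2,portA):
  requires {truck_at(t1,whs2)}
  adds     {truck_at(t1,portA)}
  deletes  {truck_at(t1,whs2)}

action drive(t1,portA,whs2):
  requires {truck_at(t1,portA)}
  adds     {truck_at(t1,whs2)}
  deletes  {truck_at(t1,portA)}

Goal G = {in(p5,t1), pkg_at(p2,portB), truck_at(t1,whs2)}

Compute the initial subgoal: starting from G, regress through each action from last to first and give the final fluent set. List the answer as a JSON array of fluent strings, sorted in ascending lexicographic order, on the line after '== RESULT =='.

Regress step by step:
  through step 3 (drive(t1,portA,whs2)): drop {truck_at(t1,whs2)}, keep {in(p5,t1), pkg_at(p2,portB)}, require {truck_at(t1,portA)}
    → {in(p5,t1), pkg_at(p2,portB), truck_at(t1,portA)}
  through step 2 (drive(t1,whs2,portA)): drop {truck_at(t1,portA)}, keep {in(p5,t1), pkg_at(p2,portB)}, require {truck_at(t1,whs2)}
    → {in(p5,t1), pkg_at(p2,portB), truck_at(t1,whs2)}
  through step 1 (drive(t1,portB,whs2)): drop {truck_at(t1,whs2)}, keep {in(p5,t1), pkg_at(p2,portB)}, require {truck_at(t1,portB)}
    → {in(p5,t1), pkg_at(p2,portB), truck_at(t1,portB)}

== RESULT ==
["in(p5,t1)", "pkg_at(p2,portB)", "truck_at(t1,portB)"]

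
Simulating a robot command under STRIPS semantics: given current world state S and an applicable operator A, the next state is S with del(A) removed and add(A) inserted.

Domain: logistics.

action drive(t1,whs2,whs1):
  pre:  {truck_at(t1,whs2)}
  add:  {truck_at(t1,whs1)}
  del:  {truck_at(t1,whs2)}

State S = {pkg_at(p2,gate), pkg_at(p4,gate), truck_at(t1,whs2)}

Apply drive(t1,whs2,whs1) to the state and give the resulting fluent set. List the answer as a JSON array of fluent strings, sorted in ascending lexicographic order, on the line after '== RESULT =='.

Compute (S \ del) ∪ add:
  pre ⊆ S: {truck_at(t1,whs2)} ⊆ S  — applicable
  S \ del = {pkg_at(p2,gate), pkg_at(p4,gate)}
  ∪ add   = {pkg_at(p2,gate), pkg_at(p4,gate), truck_at(t1,whs1)}

== RESULT ==
["pkg_at(p2,gate)", "pkg_at(p4,gate)", "truck_at(t1,whs1)"]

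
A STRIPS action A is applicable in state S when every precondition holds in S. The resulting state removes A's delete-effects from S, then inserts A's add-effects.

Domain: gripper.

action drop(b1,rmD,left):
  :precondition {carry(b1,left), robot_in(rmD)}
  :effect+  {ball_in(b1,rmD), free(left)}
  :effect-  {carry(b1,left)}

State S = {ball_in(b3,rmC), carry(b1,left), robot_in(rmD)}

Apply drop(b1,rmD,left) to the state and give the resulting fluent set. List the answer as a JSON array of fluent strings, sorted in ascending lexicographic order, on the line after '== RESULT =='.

Compute (S \ del) ∪ add:
  pre ⊆ S: {carry(b1,left), robot_in(rmD)} ⊆ S  — applicable
  S \ del = {ball_in(b3,rmC), robot_in(rmD)}
  ∪ add   = {ball_in(b1,rmD), ball_in(b3,rmC), free(left), robot_in(rmD)}

== RESULT ==
["ball_in(b1,rmD)", "ball_in(b3,rmC)", "free(left)", "robot_in(rmD)"]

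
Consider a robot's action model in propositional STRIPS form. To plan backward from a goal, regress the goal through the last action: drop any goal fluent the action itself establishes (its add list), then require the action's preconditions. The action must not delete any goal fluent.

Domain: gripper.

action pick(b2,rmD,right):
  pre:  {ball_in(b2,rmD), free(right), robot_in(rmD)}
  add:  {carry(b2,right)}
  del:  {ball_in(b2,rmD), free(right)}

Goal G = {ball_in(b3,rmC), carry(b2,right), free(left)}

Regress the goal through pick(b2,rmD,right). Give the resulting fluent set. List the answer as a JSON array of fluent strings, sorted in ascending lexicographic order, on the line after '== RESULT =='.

Regress:
  G ∩ del = {}  (empty — regression defined)
  G \ add = {ball_in(b3,rmC), carry(b2,right), free(left)} \ {carry(b2,right)} = {ball_in(b3,rmC), free(left)}
  ∪ pre   = {ball_in(b3,rmC), free(left)} ∪ {ball_in(b2,rmD), free(right), robot_in(rmD)}
          = {ball_in(b2,rmD), ball_in(b3,rmC), free(left), free(right), robot_in(rmD)}

== RESULT ==
["ball_in(b2,rmD)", "ball_in(b3,rmC)", "free(left)", "free(right)", "robot_in(rmD)"]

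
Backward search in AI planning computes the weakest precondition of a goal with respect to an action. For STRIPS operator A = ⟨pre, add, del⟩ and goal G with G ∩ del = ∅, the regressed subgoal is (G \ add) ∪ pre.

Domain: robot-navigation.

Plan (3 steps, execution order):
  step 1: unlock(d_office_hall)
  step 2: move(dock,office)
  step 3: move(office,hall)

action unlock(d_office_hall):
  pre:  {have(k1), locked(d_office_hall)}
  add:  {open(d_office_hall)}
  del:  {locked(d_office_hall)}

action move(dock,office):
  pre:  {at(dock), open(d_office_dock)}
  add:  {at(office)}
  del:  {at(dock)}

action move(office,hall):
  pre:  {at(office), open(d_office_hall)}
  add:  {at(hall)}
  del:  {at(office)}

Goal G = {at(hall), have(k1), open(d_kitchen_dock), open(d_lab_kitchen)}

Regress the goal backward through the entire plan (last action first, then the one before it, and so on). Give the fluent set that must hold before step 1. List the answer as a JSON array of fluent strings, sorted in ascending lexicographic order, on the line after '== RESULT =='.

Work backward from the goal:
  through step 3 (move(office,hall)): drop {at(hall)}, keep {have(k1), open(d_kitchen_dock), open(d_lab_kitchen)}, require {at(office), open(d_office_hall)}
    → {at(office), have(k1), open(d_kitchen_dock), open(d_lab_kitchen), open(d_office_hall)}
  through step 2 (move(dock,office)): drop {at(office)}, keep {have(k1), open(d_kitchen_dock), open(d_lab_kitchen), open(d_office_hall)}, require {at(dock), open(d_office_dock)}
    → {at(dock), have(k1), open(d_kitchen_dock), open(d_lab_kitchen), open(d_office_dock), open(d_office_hall)}
  through step 1 (unlock(d_office_hall)): drop {open(d_office_hall)}, keep {at(dock), have(k1), open(d_kitchen_dock), open(d_lab_kitchen), open(d_office_dock)}, require {have(k1), locked(d_office_hall)}
    → {at(dock), have(k1), locked(d_office_hall), open(d_kitchen_dock), open(d_lab_kitchen), open(d_office_dock)}

== RESULT ==
["at(dock)", "have(k1)", "locked(d_office_hall)", "open(d_kitchen_dock)", "open(d_lab_kitchen)", "open(d_office_dock)"]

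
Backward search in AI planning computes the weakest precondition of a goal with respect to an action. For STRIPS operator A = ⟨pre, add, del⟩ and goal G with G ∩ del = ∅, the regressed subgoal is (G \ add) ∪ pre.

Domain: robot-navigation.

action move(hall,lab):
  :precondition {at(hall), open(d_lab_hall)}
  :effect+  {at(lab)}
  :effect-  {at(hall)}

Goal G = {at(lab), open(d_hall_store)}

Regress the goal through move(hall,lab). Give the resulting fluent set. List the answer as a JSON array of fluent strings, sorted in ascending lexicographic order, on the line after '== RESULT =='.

Compute (G \ add) ∪ pre:
  G ∩ del = {}  (empty — regression defined)
  G \ add = {at(lab), open(d_hall_store)} \ {at(lab)} = {open(d_hall_store)}
  ∪ pre   = {open(d_hall_store)} ∪ {at(hall), open(d_lab_hall)}
          = {at(hall), open(d_hall_store), open(d_lab_hall)}

== RESULT ==
["at(hall)", "open(d_hall_store)", "open(d_lab_hall)"]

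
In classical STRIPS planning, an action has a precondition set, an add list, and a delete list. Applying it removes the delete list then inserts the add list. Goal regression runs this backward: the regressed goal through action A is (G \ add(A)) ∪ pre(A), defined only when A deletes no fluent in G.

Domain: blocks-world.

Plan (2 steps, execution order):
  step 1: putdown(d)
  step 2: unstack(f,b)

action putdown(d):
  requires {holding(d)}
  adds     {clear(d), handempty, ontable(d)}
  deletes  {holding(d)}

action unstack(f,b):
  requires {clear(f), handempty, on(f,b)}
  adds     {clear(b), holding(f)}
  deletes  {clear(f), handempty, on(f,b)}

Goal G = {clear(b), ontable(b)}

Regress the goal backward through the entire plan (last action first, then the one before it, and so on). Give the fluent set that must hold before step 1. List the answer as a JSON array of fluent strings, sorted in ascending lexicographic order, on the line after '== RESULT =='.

Regress step by step:
  through step 2 (unstack(f,b)): drop {clear(b)}, keep {ontable(b)}, require {clear(f), handempty, on(f,b)}
    → {clear(f), handempty, on(f,b), ontable(b)}
  through step 1 (putdown(d)): drop {handempty}, keep {clear(f), on(f,b), ontable(b)}, require {holding(d)}
    → {clear(f), holding(d), on(f,b), ontable(b)}

== RESULT ==
["clear(f)", "holding(d)", "on(f,b)", "ontable(b)"]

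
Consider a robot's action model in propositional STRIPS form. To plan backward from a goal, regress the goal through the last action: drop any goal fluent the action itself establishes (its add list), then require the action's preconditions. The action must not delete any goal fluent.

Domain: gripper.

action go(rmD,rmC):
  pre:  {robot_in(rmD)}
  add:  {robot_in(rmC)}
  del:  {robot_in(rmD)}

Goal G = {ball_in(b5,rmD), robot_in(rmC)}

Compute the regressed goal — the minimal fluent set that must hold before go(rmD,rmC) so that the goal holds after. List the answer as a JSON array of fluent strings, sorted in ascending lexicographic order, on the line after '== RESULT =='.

Compute (G \ add) ∪ pre:
  G ∩ del = {}  (empty — regression defined)
  G \ add = {ball_in(b5,rmD), robot_in(rmC)} \ {robot_in(rmC)} = {ball_in(b5,rmD)}
  ∪ pre   = {ball_in(b5,rmD)} ∪ {robot_in(rmD)}
          = {ball_in(b5,rmD), robot_in(rmD)}

== RESULT ==
["ball_in(b5,rmD)", "robot_in(rmD)"]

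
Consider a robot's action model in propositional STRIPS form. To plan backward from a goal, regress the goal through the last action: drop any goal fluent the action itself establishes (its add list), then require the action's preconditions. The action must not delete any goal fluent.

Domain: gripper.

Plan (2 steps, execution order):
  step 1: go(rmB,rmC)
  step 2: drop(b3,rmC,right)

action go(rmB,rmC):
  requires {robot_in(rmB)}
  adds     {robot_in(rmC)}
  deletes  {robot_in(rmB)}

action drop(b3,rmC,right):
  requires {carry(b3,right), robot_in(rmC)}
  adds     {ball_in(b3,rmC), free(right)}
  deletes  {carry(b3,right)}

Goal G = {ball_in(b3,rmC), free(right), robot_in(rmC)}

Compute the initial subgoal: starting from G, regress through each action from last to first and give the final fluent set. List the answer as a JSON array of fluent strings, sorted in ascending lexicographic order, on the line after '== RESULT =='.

Work backward from the goal:
  through step 2 (drop(b3,rmC,right)): drop {ball_in(b3,rmC), free(right)}, keep {robot_in(rmC)}, require {carry(b3,right), robot_in(rmC)}
    → {carry(b3,right), robot_in(rmC)}
  through step 1 (go(rmB,rmC)): drop {robot_in(rmC)}, keep {carry(b3,right)}, require {robot_in(rmB)}
    → {carry(b3,right), robot_in(rmB)}

== RESULT ==
["carry(b3,right)", "robot_in(rmB)"]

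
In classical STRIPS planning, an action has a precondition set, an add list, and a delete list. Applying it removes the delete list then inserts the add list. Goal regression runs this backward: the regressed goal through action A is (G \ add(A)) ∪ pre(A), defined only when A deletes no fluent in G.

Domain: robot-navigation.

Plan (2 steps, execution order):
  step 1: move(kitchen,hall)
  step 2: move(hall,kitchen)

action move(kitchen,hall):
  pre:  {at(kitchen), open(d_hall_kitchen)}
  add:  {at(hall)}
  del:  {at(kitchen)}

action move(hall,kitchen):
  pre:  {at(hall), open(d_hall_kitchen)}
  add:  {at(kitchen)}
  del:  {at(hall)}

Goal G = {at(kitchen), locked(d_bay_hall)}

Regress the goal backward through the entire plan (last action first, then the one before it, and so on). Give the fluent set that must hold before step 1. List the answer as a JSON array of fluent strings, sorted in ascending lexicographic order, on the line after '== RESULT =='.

Work backward from the goal:
  through step 2 (move(hall,kitchen)): drop {at(kitchen)}, keep {locked(d_bay_hall)}, require {at(hall), open(d_hall_kitchen)}
    → {at(hall), locked(d_bay_hall), open(d_hall_kitchen)}
  through step 1 (move(kitchen,hall)): drop {at(hall)}, keep {locked(d_bay_hall), open(d_hall_kitchen)}, require {at(kitchen), open(d_hall_kitchen)}
    → {at(kitchen), locked(d_bay_hall), open(d_hall_kitchen)}

== RESULT ==
["at(kitchen)", "locked(d_bay_hall)", "open(d_hall_kitchen)"]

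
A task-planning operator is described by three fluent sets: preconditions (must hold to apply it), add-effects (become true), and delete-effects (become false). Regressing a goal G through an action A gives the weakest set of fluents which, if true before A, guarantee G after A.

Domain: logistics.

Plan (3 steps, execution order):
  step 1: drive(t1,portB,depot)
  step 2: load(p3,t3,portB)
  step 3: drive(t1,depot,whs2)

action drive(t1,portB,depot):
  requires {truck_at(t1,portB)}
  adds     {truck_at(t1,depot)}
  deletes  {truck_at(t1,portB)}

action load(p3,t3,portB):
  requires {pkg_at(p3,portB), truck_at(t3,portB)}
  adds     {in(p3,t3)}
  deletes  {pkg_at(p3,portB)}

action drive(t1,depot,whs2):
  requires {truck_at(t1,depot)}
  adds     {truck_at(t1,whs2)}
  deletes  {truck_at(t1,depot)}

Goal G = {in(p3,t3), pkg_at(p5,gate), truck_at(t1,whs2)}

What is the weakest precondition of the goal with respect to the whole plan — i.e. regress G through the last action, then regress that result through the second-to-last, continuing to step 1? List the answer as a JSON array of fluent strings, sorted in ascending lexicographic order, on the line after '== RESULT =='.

Regress step by step:
  through step 3 (drive(t1,depot,whs2)): drop {truck_at(t1,whs2)}, keep {in(p3,t3), pkg_at(p5,gate)}, require {truck_at(t1,depot)}
    → {in(p3,t3), pkg_at(p5,gate), truck_at(t1,depot)}
  through step 2 (load(p3,t3,portB)): drop {in(p3,t3)}, keep {pkg_at(p5,gate), truck_at(t1,depot)}, require {pkg_at(p3,portB), truck_at(t3,portB)}
    → {pkg_at(p3,portB), pkg_at(p5,gate), truck_at(t1,depot), truck_at(t3,portB)}
  through step 1 (drive(t1,portB,depot)): drop {truck_at(t1,depot)}, keep {pkg_at(p3,portB), pkg_at(p5,gate), truck_at(t3,portB)}, require {truck_at(t1,portB)}
    → {pkg_at(p3,portB), pkg_at(p5,gate), truck_at(t1,portB), truck_at(t3,portB)}

== RESULT ==
["pkg_at(p3,portB)", "pkg_at(p5,gate)", "truck_at(t1,portB)", "truck_at(t3,portB)"]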